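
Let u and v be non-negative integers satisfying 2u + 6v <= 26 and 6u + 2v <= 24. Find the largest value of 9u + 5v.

(u,v)=(3,3) is feasible, giving 42.
(u,v)=(3,2) is feasible, giving 37.
(u,v)=(2,3) is feasible, giving 33.
The best lattice point is (3,3), giving 42.

42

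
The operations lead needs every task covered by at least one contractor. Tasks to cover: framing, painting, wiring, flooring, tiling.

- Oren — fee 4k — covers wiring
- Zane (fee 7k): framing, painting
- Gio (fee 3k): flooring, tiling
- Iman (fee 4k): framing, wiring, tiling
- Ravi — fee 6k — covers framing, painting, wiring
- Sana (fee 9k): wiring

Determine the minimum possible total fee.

This is an integer covering problem.
The greedy cost-per-new-task heuristic would pick Iman, Gio, and Ravi for 13, but a cheaper cover exists.
Choose Gio and Ravi: together they cover framing, painting, wiring, flooring, tiling — every task.
Total fee: 3 + 6 = 9.
No cover costs less than 9.

9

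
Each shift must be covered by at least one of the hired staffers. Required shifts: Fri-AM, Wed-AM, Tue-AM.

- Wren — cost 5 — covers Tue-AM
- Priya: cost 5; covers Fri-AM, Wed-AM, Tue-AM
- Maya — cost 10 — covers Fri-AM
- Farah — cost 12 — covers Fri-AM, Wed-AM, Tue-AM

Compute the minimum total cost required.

Priya alone covers Fri-AM, Wed-AM, Tue-AM — every shift.
Total cost: 5.
No cover costs less than 5.

5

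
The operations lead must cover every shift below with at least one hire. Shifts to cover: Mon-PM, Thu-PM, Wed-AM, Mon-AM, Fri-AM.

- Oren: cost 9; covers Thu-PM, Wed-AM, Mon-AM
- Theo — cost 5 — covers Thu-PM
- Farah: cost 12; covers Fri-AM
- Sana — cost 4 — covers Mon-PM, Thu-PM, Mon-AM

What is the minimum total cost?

25

Choose Oren, Farah, and Sana: together they cover Mon-PM, Thu-PM, Wed-AM, Mon-AM, Fri-AM — every shift.
Total cost: 9 + 12 + 4 = 25.
No cover costs less than 25.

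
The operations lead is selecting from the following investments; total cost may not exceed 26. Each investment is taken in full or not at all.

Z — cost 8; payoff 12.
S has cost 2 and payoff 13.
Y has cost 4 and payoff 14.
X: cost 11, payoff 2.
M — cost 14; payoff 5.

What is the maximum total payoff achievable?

Take Z, S, Y, and X: cost 8 + 2 + 4 + 11 = 25 ≤ 26, payoff 12 + 13 + 14 + 2 = 41.
No other feasible combination does better.

41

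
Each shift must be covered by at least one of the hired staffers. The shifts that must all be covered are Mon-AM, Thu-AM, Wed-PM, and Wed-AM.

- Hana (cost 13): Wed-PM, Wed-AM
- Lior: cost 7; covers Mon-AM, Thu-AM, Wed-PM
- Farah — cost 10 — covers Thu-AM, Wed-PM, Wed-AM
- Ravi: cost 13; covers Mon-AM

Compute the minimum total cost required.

Choose Lior and Farah: together they cover Mon-AM, Thu-AM, Wed-PM, Wed-AM — every shift.
Total cost: 7 + 10 = 17.
No cover costs less than 17.

17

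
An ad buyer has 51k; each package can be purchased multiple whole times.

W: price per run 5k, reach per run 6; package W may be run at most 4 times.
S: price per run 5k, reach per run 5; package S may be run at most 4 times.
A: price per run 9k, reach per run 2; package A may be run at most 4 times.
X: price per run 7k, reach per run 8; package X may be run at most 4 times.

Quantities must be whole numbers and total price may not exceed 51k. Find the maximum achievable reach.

58

This is a bounded integer knapsack.
4×W, 2×S, and 3×X: price 51 ≤ 51, reach 4·6 + 2·5 + 3·8 = 58.
3×W, 3×S, and 3×X: price 51 ≤ 51, reach 3·6 + 3·5 + 3·8 = 57.
Best is 58.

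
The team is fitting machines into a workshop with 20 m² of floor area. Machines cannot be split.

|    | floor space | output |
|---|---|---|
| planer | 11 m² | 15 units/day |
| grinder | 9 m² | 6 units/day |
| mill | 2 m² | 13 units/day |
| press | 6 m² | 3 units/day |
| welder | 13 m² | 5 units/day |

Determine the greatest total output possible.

31

Allowing fractional choices, the relaxed optimum would be about 32.7, but machines are indivisible.
planer + mill: floor space 11 + 2 = 13 ≤ 20, output 15 + 13 = 28.
planer + mill + press: floor space 11 + 2 + 6 = 19 ≤ 20, output 15 + 13 + 3 = 31.
Best is planer, mill, and press with total output 31.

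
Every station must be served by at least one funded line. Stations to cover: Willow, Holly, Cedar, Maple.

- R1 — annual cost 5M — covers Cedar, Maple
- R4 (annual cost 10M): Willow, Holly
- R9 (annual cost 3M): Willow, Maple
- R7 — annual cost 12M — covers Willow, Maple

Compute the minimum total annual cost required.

15

The greedy cost-per-new-station heuristic would pick R9, R1, and R4 for 18, but a cheaper cover exists.
Choose R1 and R4: together they cover Willow, Holly, Cedar, Maple — every station.
Total annual cost: 5 + 10 = 15.
No cover costs less than 15.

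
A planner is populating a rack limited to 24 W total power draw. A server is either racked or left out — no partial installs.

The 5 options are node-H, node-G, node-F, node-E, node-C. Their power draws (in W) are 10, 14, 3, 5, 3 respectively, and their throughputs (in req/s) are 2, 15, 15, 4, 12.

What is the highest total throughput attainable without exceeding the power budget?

42

Allowing fractional choices, the relaxed optimum would be about 45.2, but servers are indivisible.
node-G + node-F + node-C: power draw 14 + 3 + 3 = 20 ≤ 24, throughput 15 + 15 + 12 = 42.
node-H + node-F + node-E + node-C: power draw 10 + 3 + 5 + 3 = 21 ≤ 24, throughput 2 + 15 + 4 + 12 = 33.
node-G + node-F + node-E: power draw 14 + 3 + 5 = 22 ≤ 24, throughput 15 + 15 + 4 = 34.
Best is node-G, node-F, and node-C with total throughput 42.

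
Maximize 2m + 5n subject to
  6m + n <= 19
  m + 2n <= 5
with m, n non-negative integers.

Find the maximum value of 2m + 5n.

12

Relaxing integrality, the LP optimum is 12.50 at (m,n) = (0, 2.5), which is not an integer point.
(m,n)=(1,2) is feasible, giving 12.
(m,n)=(0,2) is feasible, giving 10.
(m,n)=(2,1) is feasible, giving 9.
No feasible integer point exceeds 12.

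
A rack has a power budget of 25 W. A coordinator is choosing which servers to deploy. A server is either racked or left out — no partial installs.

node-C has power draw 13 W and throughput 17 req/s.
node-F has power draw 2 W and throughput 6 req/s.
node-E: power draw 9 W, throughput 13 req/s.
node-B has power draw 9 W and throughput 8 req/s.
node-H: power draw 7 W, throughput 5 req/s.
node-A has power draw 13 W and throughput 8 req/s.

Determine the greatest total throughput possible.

node-C + node-F + node-B: power draw 13 + 2 + 9 = 24 ≤ 25, throughput 17 + 6 + 8 = 31.
node-C + node-F + node-E: power draw 13 + 2 + 9 = 24 ≤ 25, throughput 17 + 6 + 13 = 36.
node-C + node-E: power draw 13 + 9 = 22 ≤ 25, throughput 17 + 13 = 30.
Best is node-C, node-F, and node-E with total throughput 36.

36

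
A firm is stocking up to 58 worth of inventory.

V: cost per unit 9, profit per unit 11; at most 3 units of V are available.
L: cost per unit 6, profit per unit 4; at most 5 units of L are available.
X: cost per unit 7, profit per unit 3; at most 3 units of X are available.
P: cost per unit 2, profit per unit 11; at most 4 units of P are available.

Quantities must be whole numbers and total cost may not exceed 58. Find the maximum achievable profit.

89

P has the best ratio (11/2); taking only P gives at most 4×11 = 44 (stopped by the supply cap of 4).
Mixing does better — 3×V, 3×L, and 4×P: cost 53 ≤ 58, profit 3·11 + 3·4 + 4·11 = 89.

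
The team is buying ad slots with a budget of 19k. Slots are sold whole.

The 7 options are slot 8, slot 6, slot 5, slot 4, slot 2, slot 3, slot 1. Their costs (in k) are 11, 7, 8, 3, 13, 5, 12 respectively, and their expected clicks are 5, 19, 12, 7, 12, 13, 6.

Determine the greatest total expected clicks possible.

slot 6 + slot 4 + slot 3: cost 7 + 3 + 5 = 15 ≤ 19, expected clicks 19 + 7 + 13 = 39.
slot 6 + slot 3: cost 7 + 5 = 12 ≤ 19, expected clicks 19 + 13 = 32.
slot 6 + slot 5 + slot 4: cost 7 + 8 + 3 = 18 ≤ 19, expected clicks 19 + 12 + 7 = 38.
Best is slot 6, slot 4, and slot 3 with total expected clicks 39.

39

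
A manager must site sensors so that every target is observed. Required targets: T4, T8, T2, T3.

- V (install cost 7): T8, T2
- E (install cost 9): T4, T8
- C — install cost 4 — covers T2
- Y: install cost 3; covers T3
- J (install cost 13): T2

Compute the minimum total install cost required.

16

The greedy cost-per-new-target heuristic would pick Y, V, and E for 19, but a cheaper cover exists.
Choose E, C, and Y: together they cover T4, T8, T2, T3 — every target.
Total install cost: 9 + 4 + 3 = 16.
No cover costs less than 16.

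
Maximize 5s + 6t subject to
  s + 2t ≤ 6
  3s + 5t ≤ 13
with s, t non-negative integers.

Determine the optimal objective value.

20

(s,t)=(4,0): 1·4+2·0=4≤6, 3·4+5·0=12≤13, objective 20.
(s,t)=(3,0): 1·3+2·0=3≤6, 3·3+5·0=9≤13, objective 15.
No feasible integer point exceeds 20.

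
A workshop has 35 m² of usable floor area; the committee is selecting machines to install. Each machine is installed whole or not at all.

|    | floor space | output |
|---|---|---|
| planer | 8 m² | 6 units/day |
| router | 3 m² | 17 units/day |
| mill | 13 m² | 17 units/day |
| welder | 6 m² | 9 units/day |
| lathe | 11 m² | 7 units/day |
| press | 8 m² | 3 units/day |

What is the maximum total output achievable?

planer + router + mill + lathe: floor space 8 + 3 + 13 + 11 = 35 ≤ 35, output 6 + 17 + 17 + 7 = 47.
router + mill + welder + lathe: floor space 3 + 13 + 6 + 11 = 33 ≤ 35, output 17 + 17 + 9 + 7 = 50.
planer + router + mill + welder: floor space 8 + 3 + 13 + 6 = 30 ≤ 35, output 6 + 17 + 17 + 9 = 49.
Best is router, mill, welder, and lathe with total output 50.

50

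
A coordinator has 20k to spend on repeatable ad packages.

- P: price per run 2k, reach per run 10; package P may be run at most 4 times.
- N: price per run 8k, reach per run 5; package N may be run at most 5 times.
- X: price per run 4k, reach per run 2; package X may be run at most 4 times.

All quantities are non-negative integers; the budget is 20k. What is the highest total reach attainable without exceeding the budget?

47

P has the best ratio (10/2); taking only P gives at most 4×10 = 40 (stopped by the supply cap of 4).
Mixing does better — 4×P, 1×N, and 1×X: price 20 ≤ 20, reach 4·10 + 1·5 + 1·2 = 47.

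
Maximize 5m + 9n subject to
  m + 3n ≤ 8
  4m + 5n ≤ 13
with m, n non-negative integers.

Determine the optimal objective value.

Relaxing integrality, the LP optimum is 23.40 at (m,n) = (0, 2.6), which is not an integer point.
(m,n)=(2,1): 1·2+3·1=5≤8, 4·2+5·1=13≤13, objective 19.
(m,n)=(0,2): 1·0+3·2=6≤8, 4·0+5·2=10≤13, objective 18.
(m,n)=(3,0): 1·3+3·0=3≤8, 4·3+5·0=12≤13, objective 15.
No feasible integer point exceeds 19.

19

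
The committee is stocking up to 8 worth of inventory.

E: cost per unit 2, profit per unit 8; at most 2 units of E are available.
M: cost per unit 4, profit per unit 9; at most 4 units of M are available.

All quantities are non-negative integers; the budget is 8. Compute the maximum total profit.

25

Take 2×E and 1×M: cost 8 ≤ 8, profit 2·8 + 1·9 = 25.
E has the best ratio (8/2) and is taken to its limit of 2; remaining capacity is filled optimally with the others.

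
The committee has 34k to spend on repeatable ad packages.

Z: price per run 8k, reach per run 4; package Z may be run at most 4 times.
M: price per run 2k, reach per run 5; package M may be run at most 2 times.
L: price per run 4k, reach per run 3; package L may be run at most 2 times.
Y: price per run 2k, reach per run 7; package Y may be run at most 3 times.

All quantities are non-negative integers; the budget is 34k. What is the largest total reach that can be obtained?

45

Y has the best ratio (7/2); taking only Y gives at most 3×7 = 21 (stopped by the supply cap of 3).
Mixing does better — 2×Z, 2×M, 2×L, and 3×Y: price 34 ≤ 34, reach 2·4 + 2·5 + 2·3 + 3·7 = 45.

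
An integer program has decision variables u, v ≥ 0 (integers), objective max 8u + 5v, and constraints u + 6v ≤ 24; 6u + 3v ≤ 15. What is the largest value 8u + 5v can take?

Relaxing integrality, the LP optimum is 23.91 at (u,v) = (0.545, 3.91), which is not an integer point.
(u,v)=(1,3): 1·1+6·3=19≤24, 6·1+3·3=15≤15, objective 23.
(u,v)=(0,4): 1·0+6·4=24≤24, 6·0+3·4=12≤15, objective 20.
(u,v)=(1,2): 1·1+6·2=13≤24, 6·1+3·2=12≤15, objective 18.
(u,v)=(0,3): 1·0+6·3=18≤24, 6·0+3·3=9≤15, objective 15.
The best lattice point is (1,3), giving 23.

23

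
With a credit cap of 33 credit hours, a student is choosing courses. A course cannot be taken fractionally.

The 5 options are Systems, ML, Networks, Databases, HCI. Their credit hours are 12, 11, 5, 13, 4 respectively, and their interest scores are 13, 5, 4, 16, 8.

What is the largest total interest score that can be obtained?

37

Allowing fractional choices, the relaxed optimum would be about 40.2, but courses are indivisible.
Systems + Databases + HCI: credit hours 12 + 13 + 4 = 29 ≤ 33, interest score 13 + 16 + 8 = 37.
Systems + Networks + Databases: credit hours 12 + 5 + 13 = 30 ≤ 33, interest score 13 + 4 + 16 = 33.
Best is Systems, Databases, and HCI with total interest score 37.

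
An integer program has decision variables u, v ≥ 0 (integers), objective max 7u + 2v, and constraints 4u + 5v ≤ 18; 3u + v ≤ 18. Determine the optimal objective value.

(u,v)=(4,0) is feasible, giving 28.
(u,v)=(3,1) is feasible, giving 23.
No feasible integer point exceeds 28.

28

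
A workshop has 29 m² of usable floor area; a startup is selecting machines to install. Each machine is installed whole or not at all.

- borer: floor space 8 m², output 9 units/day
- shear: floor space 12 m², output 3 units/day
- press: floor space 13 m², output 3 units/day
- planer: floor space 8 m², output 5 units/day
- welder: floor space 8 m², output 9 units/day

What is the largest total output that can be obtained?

23

borer + planer + welder: floor space 8 + 8 + 8 = 24 ≤ 29, output 9 + 5 + 9 = 23.
borer + shear + welder: floor space 8 + 12 + 8 = 28 ≤ 29, output 9 + 3 + 9 = 21.
Best is borer, planer, and welder with total output 23.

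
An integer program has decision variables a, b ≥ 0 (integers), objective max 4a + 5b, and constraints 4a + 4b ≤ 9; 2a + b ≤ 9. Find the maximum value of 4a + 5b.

10

The continuous relaxation peaks at (0, 2.25) with value 11.25; rounding to a feasible lattice point costs some objective.
(a,b)=(0,2): 4·0+4·2=8≤9, 2·0+1·2=2≤9, objective 10.
(a,b)=(1,1): 4·1+4·1=8≤9, 2·1+1·1=3≤9, objective 9.
No feasible integer point exceeds 10.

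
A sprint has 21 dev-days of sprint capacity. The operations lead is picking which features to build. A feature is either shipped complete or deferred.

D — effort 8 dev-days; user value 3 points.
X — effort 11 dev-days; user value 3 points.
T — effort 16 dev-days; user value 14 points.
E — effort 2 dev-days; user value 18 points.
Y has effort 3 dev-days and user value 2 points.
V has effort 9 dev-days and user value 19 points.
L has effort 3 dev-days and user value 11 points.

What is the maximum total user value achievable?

50

E + V + L: effort 2 + 9 + 3 = 14 ≤ 21, user value 18 + 19 + 11 = 48.
E + Y + V + L: effort 2 + 3 + 9 + 3 = 17 ≤ 21, user value 18 + 2 + 19 + 11 = 50.
T + E + L: effort 16 + 2 + 3 = 21 ≤ 21, user value 14 + 18 + 11 = 43.
Best is E, Y, V, and L with total user value 50.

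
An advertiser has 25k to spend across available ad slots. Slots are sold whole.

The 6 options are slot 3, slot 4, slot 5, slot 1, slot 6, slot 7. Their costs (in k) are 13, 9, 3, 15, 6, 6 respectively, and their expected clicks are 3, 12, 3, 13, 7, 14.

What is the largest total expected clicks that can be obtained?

This is an integer program with binary decision variables.
Take slot 4, slot 5, slot 6, and slot 7: cost 9 + 3 + 6 + 6 = 24 ≤ 25, expected clicks 12 + 3 + 7 + 14 = 36.
No other feasible combination does better.

36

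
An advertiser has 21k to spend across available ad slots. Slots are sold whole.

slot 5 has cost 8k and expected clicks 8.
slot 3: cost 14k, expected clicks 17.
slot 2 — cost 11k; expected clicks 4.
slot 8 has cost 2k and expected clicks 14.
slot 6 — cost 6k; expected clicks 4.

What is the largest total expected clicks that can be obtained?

31

This is an integer program with binary decision variables.
Take slot 3 and slot 8: cost 14 + 2 = 16 ≤ 21, expected clicks 17 + 14 = 31.
No other feasible combination does better.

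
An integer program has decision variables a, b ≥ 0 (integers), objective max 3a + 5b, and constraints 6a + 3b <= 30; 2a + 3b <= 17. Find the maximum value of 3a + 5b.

28

(a,b)=(1,5): 6·1+3·5=21≤30, 2·1+3·5=17≤17, objective 28.
(a,b)=(2,4): 6·2+3·4=24≤30, 2·2+3·4=16≤17, objective 26.
(a,b)=(0,5): 6·0+3·5=15≤30, 2·0+3·5=15≤17, objective 25.
The best lattice point is (1,5), giving 28.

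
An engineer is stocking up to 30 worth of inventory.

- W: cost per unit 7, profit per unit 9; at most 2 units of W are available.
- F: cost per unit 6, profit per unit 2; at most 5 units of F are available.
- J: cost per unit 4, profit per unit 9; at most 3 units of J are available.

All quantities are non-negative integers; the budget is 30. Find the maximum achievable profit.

This is a bounded integer knapsack.
Take 2×W and 3×J: cost 26 ≤ 30, profit 2·9 + 3·9 = 45.
J has the best ratio (9/4) and is taken to its limit of 3; remaining capacity is filled optimally with the others.

45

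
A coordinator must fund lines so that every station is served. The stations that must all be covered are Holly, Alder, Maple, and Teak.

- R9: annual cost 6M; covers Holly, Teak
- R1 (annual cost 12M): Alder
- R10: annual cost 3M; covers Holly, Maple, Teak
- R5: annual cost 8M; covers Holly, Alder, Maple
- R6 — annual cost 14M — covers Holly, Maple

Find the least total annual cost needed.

11

This is an integer covering problem.
Choose R10 and R5: together they cover Holly, Alder, Maple, Teak — every station.
Total annual cost: 3 + 8 = 11.
No cover costs less than 11.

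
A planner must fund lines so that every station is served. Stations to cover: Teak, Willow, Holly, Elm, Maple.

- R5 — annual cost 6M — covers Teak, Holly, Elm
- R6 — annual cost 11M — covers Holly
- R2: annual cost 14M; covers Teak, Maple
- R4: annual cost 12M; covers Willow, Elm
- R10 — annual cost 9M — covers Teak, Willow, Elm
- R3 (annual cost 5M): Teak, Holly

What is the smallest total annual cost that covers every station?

This is an integer covering problem.
Choose R2, R10, and R3: together they cover Teak, Willow, Holly, Elm, Maple — every station.
Total annual cost: 14 + 9 + 5 = 28.

28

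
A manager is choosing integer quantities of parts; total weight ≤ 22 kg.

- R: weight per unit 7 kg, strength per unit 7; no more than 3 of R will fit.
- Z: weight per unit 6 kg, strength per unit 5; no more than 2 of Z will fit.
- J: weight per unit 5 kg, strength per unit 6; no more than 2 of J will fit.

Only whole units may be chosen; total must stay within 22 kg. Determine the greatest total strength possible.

3×R: weight 21 ≤ 22, strength 3·7 = 21.
2×Z and 2×J: weight 22 ≤ 22, strength 2·5 + 2·6 = 22.
Best is 22.

22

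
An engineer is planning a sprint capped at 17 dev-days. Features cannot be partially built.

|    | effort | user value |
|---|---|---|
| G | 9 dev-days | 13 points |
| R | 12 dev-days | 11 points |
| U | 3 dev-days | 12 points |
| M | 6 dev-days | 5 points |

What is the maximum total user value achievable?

Take G and U: effort 9 + 3 = 12 ≤ 17, user value 13 + 12 = 25.
No other feasible combination does better.

25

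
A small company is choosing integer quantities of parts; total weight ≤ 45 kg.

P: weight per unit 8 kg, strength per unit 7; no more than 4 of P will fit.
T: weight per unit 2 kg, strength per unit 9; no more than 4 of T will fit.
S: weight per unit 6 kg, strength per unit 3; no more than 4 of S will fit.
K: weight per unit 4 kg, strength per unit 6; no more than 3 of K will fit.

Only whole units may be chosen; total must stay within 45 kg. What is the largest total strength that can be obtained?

This is a bounded integer knapsack.
2×P, 4×T, 1×S, and 3×K: weight 42 ≤ 45, strength 2·7 + 4·9 + 1·3 + 3·6 = 71.
3×P, 4×T, and 3×K: weight 44 ≤ 45, strength 3·7 + 4·9 + 3·6 = 75.
Best is 75.

75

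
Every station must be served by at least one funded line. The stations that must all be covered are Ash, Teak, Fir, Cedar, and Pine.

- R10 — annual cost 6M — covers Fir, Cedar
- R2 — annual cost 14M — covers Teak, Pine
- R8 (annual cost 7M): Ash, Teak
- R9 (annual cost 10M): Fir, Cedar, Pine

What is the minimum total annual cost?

This is a weighted set-cover instance.
The greedy cost-per-new-station heuristic would pick R10, R8, and R9 for 23, but a cheaper cover exists.
Choose R8 and R9: together they cover Ash, Teak, Fir, Cedar, Pine — every station.
Total annual cost: 7 + 10 = 17.
No cover costs less than 17.

17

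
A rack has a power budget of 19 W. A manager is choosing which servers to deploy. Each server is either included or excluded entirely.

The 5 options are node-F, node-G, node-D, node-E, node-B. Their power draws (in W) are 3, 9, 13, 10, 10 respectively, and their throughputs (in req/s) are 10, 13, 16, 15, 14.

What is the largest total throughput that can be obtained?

This is an integer program with binary decision variables.
Take node-G and node-E: power draw 9 + 10 = 19 ≤ 19, throughput 13 + 15 = 28.
No other feasible combination does better.

28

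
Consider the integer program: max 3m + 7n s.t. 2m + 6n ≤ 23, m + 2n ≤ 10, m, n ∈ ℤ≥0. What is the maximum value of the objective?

(m,n)=(8,1) is feasible, giving 31.
(m,n)=(7,1) is feasible, giving 28.
(m,n)=(9,0) is feasible, giving 27.
No feasible integer point exceeds 31.

31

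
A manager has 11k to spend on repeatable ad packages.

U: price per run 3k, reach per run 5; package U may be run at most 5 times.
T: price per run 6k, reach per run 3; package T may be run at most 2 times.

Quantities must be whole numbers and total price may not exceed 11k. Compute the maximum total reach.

15

U has the best ratio (5/3); taking only U gives at most 3×5 = 15 (stopped by the price limit).
Optimal: 3×U: price 9 ≤ 11, reach 3·5 = 15.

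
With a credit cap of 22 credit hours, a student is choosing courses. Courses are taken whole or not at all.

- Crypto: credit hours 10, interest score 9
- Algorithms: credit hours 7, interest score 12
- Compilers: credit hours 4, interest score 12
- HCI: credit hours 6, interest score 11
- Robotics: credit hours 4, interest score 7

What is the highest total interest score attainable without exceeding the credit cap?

Allowing fractional choices, the relaxed optimum would be about 42.9, but courses are indivisible.
Crypto + Algorithms + Compilers: credit hours 10 + 7 + 4 = 21 ≤ 22, interest score 9 + 12 + 12 = 33.
Algorithms + Compilers + HCI: credit hours 7 + 4 + 6 = 17 ≤ 22, interest score 12 + 12 + 11 = 35.
Algorithms + Compilers + HCI + Robotics: credit hours 7 + 4 + 6 + 4 = 21 ≤ 22, interest score 12 + 12 + 11 + 7 = 42.
Best is Algorithms, Compilers, HCI, and Robotics with total interest score 42.

42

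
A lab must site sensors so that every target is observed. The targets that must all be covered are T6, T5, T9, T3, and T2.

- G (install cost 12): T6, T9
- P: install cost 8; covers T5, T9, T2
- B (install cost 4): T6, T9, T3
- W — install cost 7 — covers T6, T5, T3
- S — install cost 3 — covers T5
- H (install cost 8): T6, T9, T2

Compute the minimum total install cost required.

The greedy cost-per-new-target heuristic would pick B, S, and P for 15, but a cheaper cover exists.
Choose P and B: together they cover T6, T5, T9, T3, T2 — every target.
Total install cost: 8 + 4 = 12.
No cover costs less than 12.

12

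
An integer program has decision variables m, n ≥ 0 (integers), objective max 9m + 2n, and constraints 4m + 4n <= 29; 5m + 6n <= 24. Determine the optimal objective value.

(m,n)=(4,0) is feasible, giving 36.
(m,n)=(3,1) is feasible, giving 29.
(m,n)=(3,0) is feasible, giving 27.
Maximum is 36 at (m,n)=(4,0).

36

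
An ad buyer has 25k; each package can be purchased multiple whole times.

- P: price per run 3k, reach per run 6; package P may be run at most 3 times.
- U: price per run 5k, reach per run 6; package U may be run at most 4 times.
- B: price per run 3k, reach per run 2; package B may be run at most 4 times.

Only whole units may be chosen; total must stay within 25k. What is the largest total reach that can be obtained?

36

This is a bounded integer knapsack.
3×P and 3×U: price 24 ≤ 25, reach 3·6 + 3·6 = 36.
3×P, 2×U, and 2×B: price 25 ≤ 25, reach 3·6 + 2·6 + 2·2 = 34.
Best is 36.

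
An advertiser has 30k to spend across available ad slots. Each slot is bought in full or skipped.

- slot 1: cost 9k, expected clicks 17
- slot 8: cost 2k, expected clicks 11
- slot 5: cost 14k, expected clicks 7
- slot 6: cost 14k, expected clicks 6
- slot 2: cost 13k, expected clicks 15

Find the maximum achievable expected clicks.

43

This is a 0-1 knapsack instance.
Take slot 1, slot 8, and slot 2: cost 9 + 2 + 13 = 24 ≤ 30, expected clicks 17 + 11 + 15 = 43.
No other feasible combination does better.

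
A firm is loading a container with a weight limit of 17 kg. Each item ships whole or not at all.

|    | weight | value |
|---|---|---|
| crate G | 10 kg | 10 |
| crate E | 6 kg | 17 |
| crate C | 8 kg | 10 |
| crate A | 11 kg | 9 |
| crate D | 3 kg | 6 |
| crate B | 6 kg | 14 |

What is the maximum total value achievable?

Take crate E, crate D, and crate B: weight 6 + 3 + 6 = 15 ≤ 17, value 17 + 6 + 14 = 37.
No other feasible combination does better.

37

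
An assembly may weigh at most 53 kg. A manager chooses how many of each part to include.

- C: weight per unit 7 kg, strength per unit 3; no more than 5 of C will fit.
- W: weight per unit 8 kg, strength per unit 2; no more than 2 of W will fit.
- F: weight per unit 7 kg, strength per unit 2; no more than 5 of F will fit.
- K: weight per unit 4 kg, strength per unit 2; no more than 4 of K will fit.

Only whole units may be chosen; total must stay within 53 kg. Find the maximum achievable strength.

This is a bounded integer knapsack.
4×C, 1×F, and 4×K: weight 51 ≤ 53, strength 4·3 + 1·2 + 4·2 = 22.
5×C and 4×K: weight 51 ≤ 53, strength 5·3 + 4·2 = 23.
Best is 23.

23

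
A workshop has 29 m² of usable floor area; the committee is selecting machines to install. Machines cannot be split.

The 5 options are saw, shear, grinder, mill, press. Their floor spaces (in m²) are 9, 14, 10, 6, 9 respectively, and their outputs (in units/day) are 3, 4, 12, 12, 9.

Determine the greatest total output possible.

Allowing fractional choices, the relaxed optimum would be about 34.3, but machines are indivisible.
saw + grinder + mill: floor space 9 + 10 + 6 = 25 ≤ 29, output 3 + 12 + 12 = 27.
grinder + mill + press: floor space 10 + 6 + 9 = 25 ≤ 29, output 12 + 12 + 9 = 33.
shear + mill + press: floor space 14 + 6 + 9 = 29 ≤ 29, output 4 + 12 + 9 = 25.
Best is grinder, mill, and press with total output 33.

33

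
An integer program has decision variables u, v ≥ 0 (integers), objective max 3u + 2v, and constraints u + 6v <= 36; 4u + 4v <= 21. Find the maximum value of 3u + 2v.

15

The continuous relaxation peaks at (5.25, 0) with value 15.75; rounding to a feasible lattice point costs some objective.
(u,v)=(5,0): 1·5+6·0=5≤36, 4·5+4·0=20≤21, objective 15.
(u,v)=(4,1): 1·4+6·1=10≤36, 4·4+4·1=20≤21, objective 14.
(u,v)=(4,0): 1·4+6·0=4≤36, 4·4+4·0=16≤21, objective 12.
The best lattice point is (5,0), giving 15.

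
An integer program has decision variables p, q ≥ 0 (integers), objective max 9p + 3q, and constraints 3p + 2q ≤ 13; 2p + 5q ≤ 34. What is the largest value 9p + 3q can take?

36

Relaxing integrality, the LP optimum is 39.00 at (p,q) = (4.33, 0), which is not an integer point.
(p,q)=(4,0): 3·4+2·0=12≤13, 2·4+5·0=8≤34, objective 36.
(p,q)=(3,1): 3·3+2·1=11≤13, 2·3+5·1=11≤34, objective 30.
(p,q)=(3,0): 3·3+2·0=9≤13, 2·3+5·0=6≤34, objective 27.
The best lattice point is (4,0), giving 36.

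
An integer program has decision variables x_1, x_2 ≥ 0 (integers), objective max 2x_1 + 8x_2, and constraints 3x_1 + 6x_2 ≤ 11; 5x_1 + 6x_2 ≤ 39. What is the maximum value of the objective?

10

The continuous relaxation peaks at (0, 1.83) with value 14.67; rounding to a feasible lattice point costs some objective.
(x_1,x_2)=(1,1): 3·1+6·1=9≤11, 5·1+6·1=11≤39, objective 10.
(x_1,x_2)=(0,1): 3·0+6·1=6≤11, 5·0+6·1=6≤39, objective 8.
(x_1,x_2)=(2,0): 3·2+6·0=6≤11, 5·2+6·0=10≤39, objective 4.
Maximum is 10 at (x_1,x_2)=(1,1).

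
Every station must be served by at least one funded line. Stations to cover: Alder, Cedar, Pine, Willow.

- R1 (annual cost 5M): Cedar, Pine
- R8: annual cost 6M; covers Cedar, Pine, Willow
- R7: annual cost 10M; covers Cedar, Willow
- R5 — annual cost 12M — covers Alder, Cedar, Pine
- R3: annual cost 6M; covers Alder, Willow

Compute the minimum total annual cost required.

11

The greedy cost-per-new-station heuristic would pick R8 and R3 for 12, but a cheaper cover exists.
Choose R1 and R3: together they cover Alder, Cedar, Pine, Willow — every station.
Total annual cost: 5 + 6 = 11.
No cover costs less than 11.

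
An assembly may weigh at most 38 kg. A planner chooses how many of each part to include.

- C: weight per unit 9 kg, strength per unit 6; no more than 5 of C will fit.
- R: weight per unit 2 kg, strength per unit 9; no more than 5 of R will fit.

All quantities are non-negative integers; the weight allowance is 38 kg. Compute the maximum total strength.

R has the best ratio (9/2); taking only R gives at most 5×9 = 45 (stopped by the supply cap of 5).
Mixing does better — 3×C and 5×R: weight 37 ≤ 38, strength 3·6 + 5·9 = 63.

63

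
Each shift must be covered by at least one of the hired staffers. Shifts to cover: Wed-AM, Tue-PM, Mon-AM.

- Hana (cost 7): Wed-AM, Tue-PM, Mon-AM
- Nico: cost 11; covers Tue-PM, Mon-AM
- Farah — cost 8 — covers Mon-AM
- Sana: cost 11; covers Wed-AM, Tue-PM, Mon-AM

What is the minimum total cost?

7

Hana alone covers Wed-AM, Tue-PM, Mon-AM — every shift.
Total cost: 7.
No cover costs less than 7.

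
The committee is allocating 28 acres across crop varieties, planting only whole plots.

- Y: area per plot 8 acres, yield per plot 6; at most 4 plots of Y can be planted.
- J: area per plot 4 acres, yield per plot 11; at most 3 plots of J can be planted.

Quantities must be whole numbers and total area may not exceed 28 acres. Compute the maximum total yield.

45

J has the best ratio (11/4); taking only J gives at most 3×11 = 33 (stopped by the supply cap of 3).
Mixing does better — 2×Y and 3×J: area 28 ≤ 28, yield 2·6 + 3·11 = 45.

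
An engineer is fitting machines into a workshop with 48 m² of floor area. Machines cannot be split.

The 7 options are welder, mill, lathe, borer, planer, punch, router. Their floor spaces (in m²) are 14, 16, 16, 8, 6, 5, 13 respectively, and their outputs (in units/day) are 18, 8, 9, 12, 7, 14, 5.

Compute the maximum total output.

56

Take welder, borer, planer, punch, and router: floor space 14 + 8 + 6 + 5 + 13 = 46 ≤ 48, output 18 + 12 + 7 + 14 + 5 = 56.
No other feasible combination does better.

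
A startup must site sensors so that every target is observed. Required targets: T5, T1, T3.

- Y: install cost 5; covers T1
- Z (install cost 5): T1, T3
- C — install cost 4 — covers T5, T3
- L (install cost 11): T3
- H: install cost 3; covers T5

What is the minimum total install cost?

The greedy cost-per-new-target heuristic would pick C and Y for 9, but a cheaper cover exists.
Choose Z and H: together they cover T5, T1, T3 — every target.
Total install cost: 5 + 3 = 8.
No cover costs less than 8.

8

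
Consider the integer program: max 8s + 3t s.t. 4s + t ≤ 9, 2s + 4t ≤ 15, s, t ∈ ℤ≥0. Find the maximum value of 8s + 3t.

(s,t)=(2,1): 4·2+1·1=9≤9, 2·2+4·1=8≤15, objective 19.
(s,t)=(1,3): 4·1+1·3=7≤9, 2·1+4·3=14≤15, objective 17.
(s,t)=(2,0): 4·2+1·0=8≤9, 2·2+4·0=4≤15, objective 16.
The best lattice point is (2,1), giving 19.

19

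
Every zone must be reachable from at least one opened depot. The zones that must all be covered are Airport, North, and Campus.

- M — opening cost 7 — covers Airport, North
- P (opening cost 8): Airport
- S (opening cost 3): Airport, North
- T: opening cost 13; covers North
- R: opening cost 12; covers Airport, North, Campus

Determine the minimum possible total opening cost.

The greedy cost-per-new-zone heuristic would pick S and R for 15, but a cheaper cover exists.
R alone covers Airport, North, Campus — every zone.
Total opening cost: 12.
No cover costs less than 12.

12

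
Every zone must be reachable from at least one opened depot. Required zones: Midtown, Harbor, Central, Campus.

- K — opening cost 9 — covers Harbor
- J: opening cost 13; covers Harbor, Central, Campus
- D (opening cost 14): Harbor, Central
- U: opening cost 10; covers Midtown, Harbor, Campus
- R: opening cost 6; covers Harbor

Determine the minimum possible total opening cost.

Choose J and U: together they cover Midtown, Harbor, Central, Campus — every zone.
Total opening cost: 13 + 10 = 23.
No cover costs less than 23.

23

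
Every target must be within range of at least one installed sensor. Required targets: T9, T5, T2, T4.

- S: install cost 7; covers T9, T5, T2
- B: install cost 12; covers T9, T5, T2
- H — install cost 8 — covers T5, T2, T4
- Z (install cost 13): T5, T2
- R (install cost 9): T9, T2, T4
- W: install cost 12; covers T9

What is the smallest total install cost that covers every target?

15

This is a weighted set-cover instance.
Choose S and H: together they cover T9, T5, T2, T4 — every target.
Total install cost: 7 + 8 = 15.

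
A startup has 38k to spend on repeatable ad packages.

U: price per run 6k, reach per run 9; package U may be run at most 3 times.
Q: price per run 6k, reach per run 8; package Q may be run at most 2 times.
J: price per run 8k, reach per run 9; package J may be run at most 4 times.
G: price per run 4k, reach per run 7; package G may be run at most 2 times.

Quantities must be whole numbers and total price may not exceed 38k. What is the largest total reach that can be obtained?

3×U, 2×Q, and 2×G: price 38 ≤ 38, reach 3·9 + 2·8 + 2·7 = 57.
3×U, 2×J, and 1×G: price 38 ≤ 38, reach 3·9 + 2·9 + 1·7 = 52.
Best is 57.

57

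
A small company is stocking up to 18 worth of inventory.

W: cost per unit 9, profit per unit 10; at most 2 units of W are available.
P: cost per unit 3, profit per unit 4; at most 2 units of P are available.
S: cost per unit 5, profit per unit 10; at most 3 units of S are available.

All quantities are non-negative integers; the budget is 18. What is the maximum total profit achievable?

34

S has the best ratio (10/5); taking only S gives at most 3×10 = 30 (stopped by the cost limit).
Mixing does better — 1×P and 3×S: cost 18 ≤ 18, profit 1·4 + 3·10 = 34.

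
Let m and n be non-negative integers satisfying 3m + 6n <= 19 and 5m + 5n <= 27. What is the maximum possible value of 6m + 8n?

(m,n)=(4,1): 3·4+6·1=18≤19, 5·4+5·1=25≤27, objective 32.
(m,n)=(5,0): 3·5+6·0=15≤19, 5·5+5·0=25≤27, objective 30.
(m,n)=(3,1): 3·3+6·1=15≤19, 5·3+5·1=20≤27, objective 26.
The best lattice point is (4,1), giving 32.

32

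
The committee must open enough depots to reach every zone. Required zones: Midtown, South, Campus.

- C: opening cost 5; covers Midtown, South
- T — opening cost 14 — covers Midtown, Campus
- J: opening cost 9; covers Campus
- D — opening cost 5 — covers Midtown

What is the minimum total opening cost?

14

Choose C and J: together they cover Midtown, South, Campus — every zone.
Total opening cost: 5 + 9 = 14.
No cover costs less than 14.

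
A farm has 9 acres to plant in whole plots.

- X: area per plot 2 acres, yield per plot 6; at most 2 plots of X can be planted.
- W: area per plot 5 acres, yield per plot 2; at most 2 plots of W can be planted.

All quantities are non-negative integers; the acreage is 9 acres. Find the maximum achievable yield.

14

2×X and 1×W: area 9 ≤ 9, yield 2·6 + 1·2 = 14.
2×X: area 4 ≤ 9, yield 2·6 = 12.
Best is 14.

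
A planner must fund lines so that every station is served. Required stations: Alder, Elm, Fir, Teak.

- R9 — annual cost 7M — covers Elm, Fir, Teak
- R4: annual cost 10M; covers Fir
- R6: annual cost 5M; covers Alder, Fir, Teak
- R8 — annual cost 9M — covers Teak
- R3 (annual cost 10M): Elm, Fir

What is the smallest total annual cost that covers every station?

Choose R9 and R6: together they cover Alder, Elm, Fir, Teak — every station.
Total annual cost: 7 + 5 = 12.
No cover costs less than 12.

12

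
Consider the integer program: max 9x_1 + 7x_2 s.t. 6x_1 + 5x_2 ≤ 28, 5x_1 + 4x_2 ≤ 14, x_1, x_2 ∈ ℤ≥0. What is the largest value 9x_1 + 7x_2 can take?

25

The continuous relaxation peaks at (2.8, 0) with value 25.20; rounding to a feasible lattice point costs some objective.
(x_1,x_2)=(2,1): 6·2+5·1=17≤28, 5·2+4·1=14≤14, objective 25.
(x_1,x_2)=(1,2): 6·1+5·2=16≤28, 5·1+4·2=13≤14, objective 23.
(x_1,x_2)=(2,0): 6·2+5·0=12≤28, 5·2+4·0=10≤14, objective 18.
Maximum is 25 at (x_1,x_2)=(2,1).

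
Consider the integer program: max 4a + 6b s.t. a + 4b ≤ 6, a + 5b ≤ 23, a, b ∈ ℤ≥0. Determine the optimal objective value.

(a,b)=(6,0) is feasible, giving 24.
(a,b)=(5,0) is feasible, giving 20.
The best lattice point is (6,0), giving 24.

24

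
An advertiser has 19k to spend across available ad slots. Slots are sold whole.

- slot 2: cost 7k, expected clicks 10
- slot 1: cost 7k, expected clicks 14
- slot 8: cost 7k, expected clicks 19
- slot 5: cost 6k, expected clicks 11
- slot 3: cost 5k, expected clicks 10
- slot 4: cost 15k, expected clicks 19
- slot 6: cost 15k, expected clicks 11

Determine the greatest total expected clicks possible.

43

slot 1 + slot 8 + slot 3: cost 7 + 7 + 5 = 19 ≤ 19, expected clicks 14 + 19 + 10 = 43.
slot 2 + slot 8 + slot 3: cost 7 + 7 + 5 = 19 ≤ 19, expected clicks 10 + 19 + 10 = 39.
slot 8 + slot 5 + slot 3: cost 7 + 6 + 5 = 18 ≤ 19, expected clicks 19 + 11 + 10 = 40.
Best is slot 1, slot 8, and slot 3 with total expected clicks 43.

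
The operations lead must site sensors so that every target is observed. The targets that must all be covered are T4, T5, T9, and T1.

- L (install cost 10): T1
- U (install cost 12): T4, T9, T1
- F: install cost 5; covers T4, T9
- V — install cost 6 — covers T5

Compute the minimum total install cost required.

The greedy cost-per-new-target heuristic would pick F, V, and L for 21, but a cheaper cover exists.
Choose U and V: together they cover T4, T5, T9, T1 — every target.
Total install cost: 12 + 6 = 18.
No cover costs less than 18.

18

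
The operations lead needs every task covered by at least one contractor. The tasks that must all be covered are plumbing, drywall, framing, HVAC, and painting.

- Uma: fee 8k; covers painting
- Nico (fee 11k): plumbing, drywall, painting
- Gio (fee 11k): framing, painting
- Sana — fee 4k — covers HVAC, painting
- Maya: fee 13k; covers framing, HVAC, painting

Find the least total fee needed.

24

The greedy cost-per-new-task heuristic would pick Sana, Nico, and Gio for 26, but a cheaper cover exists.
Choose Nico and Maya: together they cover plumbing, drywall, framing, HVAC, painting — every task.
Total fee: 11 + 13 = 24.
No cover costs less than 24.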